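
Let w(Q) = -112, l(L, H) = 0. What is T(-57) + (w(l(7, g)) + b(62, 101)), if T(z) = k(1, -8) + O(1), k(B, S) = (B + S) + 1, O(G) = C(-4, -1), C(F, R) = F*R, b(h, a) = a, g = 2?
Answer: -13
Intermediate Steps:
O(G) = 4 (O(G) = -4*(-1) = 4)
k(B, S) = 1 + B + S
T(z) = -2 (T(z) = (1 + 1 - 8) + 4 = -6 + 4 = -2)
T(-57) + (w(l(7, g)) + b(62, 101)) = -2 + (-112 + 101) = -2 - 11 = -13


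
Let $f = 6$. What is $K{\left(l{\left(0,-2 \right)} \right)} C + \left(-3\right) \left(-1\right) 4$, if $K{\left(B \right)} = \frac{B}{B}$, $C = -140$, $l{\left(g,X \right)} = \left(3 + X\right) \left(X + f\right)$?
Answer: $-128$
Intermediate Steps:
$l{\left(g,X \right)} = \left(3 + X\right) \left(6 + X\right)$ ($l{\left(g,X \right)} = \left(3 + X\right) \left(X + 6\right) = \left(3 + X\right) \left(6 + X\right)$)
$K{\left(B \right)} = 1$
$K{\left(l{\left(0,-2 \right)} \right)} C + \left(-3\right) \left(-1\right) 4 = 1 \left(-140\right) + \left(-3\right) \left(-1\right) 4 = -140 + 3 \cdot 4 = -140 + 12 = -128$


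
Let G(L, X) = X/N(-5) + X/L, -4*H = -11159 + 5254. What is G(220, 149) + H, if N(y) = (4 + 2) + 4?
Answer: 164101/110 ≈ 1491.8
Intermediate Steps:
N(y) = 10 (N(y) = 6 + 4 = 10)
H = 5905/4 (H = -(-11159 + 5254)/4 = -¼*(-5905) = 5905/4 ≈ 1476.3)
G(L, X) = X/10 + X/L
G(220, 149) + H = ((⅒)*149 + 149/220) + 5905/4 = (149/10 + 149*(1/220)) + 5905/4 = (149/10 + 149/220) + 5905/4 = 3427/220 + 5905/4 = 164101/110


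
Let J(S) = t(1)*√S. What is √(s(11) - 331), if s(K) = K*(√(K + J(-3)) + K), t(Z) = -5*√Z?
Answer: √(-210 + 11*√(11 - 5*I*√3)) ≈ 0.51456 - 13.091*I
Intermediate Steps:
J(S) = -5*√S (J(S) = (-5*√1)*√S = (-5*1)*√S = -5*√S)
s(K) = K*(K + √(K - 5*I*√3)) (s(K) = K*(√(K - 5*I*√3) + K) = K*(K + √(K - 5*I*√3)))
√(s(11) - 331) = √(11*(11 + √(11 - 5*I*√3)) - 331) = √((121 + 11*√(11 - 5*I*√3)) - 331) = √(-210 + 11*√(11 - 5*I*√3))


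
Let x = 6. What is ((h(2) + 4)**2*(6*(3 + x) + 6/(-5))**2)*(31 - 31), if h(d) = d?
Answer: 0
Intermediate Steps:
((h(2) + 4)**2*(6*(3 + x) + 6/(-5))**2)*(31 - 31) = ((2 + 4)**2*(6*(3 + 6) + 6/(-5))**2)*(31 - 31) = (6**2*(6*9 + 6*(-1/5))**2)*0 = (36*(54 - 6/5)**2)*0 = (36*(264/5)**2)*0 = (36*(69696/25))*0 = (2509056/25)*0 = 0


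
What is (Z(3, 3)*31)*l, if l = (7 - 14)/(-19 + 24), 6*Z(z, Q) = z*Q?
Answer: -651/10 ≈ -65.100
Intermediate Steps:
Z(z, Q) = Q*z/6 (Z(z, Q) = (z*Q)/6 = (Q*z)/6 = Q*z/6)
l = -7/5 ≈ -1.4000
(Z(3, 3)*31)*l = (((⅙)*3*3)*31)*(-7/5) = ((3/2)*31)*(-7/5) = (93/2)*(-7/5) = -651/10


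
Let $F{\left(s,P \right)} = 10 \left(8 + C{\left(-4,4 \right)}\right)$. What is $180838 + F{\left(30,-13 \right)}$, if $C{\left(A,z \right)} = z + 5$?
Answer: $181008$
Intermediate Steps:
$C{\left(A,z \right)} = 5 + z$
$F{\left(s,P \right)} = 170$ ($F{\left(s,P \right)} = 10 \left(8 + \left(5 + 4\right)\right) = 10 \left(8 + 9\right) = 10 \cdot 17 = 170$)
$180838 + F{\left(30,-13 \right)} = 180838 + 170 = 181008$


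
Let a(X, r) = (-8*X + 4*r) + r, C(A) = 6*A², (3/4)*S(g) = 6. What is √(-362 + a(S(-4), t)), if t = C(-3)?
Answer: 2*I*√39 ≈ 12.49*I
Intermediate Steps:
S(g) = 8 (S(g) = (4/3)*6 = 8)
t = 54 (t = 6*(-3)² = 6*9 = 54)
a(X, r) = -8*X + 5*r
√(-362 + a(S(-4), t)) = √(-362 + (-8*8 + 5*54)) = √(-362 + (-64 + 270)) = √(-362 + 206) = √(-156) = 2*I*√39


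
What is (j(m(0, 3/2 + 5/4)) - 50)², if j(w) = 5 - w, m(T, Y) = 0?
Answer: 2025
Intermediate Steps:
(j(m(0, 3/2 + 5/4)) - 50)² = ((5 - 1*0) - 50)² = ((5 + 0) - 50)² = (5 - 50)² = (-45)² = 2025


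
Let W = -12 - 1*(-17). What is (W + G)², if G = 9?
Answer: 196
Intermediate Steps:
W = 5 (W = -12 + 17 = 5)
(W + G)² = (5 + 9)² = 14² = 196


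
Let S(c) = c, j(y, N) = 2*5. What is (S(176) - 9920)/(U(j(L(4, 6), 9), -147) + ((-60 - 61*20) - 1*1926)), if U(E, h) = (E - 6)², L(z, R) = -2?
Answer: 168/55 ≈ 3.0545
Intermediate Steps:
j(y, N) = 10
U(E, h) = (-6 + E)²
(S(176) - 9920)/(U(j(L(4, 6), 9), -147) + ((-60 - 61*20) - 1*1926)) = (176 - 9920)/((-6 + 10)² + ((-60 - 61*20) - 1*1926)) = -9744/(4² + ((-60 - 1220) - 1926)) = -9744/(16 + (-1280 - 1926)) = -9744/(16 - 3206) = -9744/(-3190) = -9744*(-1/3190) = 168/55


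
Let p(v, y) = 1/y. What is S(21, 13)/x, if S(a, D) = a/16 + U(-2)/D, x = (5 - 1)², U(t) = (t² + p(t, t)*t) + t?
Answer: 321/3328 ≈ 0.096454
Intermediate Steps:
U(t) = 1 + t + t² (U(t) = (t² + t/t) + t = (t² + 1) + t = (1 + t²) + t = 1 + t + t²)
x = 16 (x = 4² = 16)
S(a, D) = 3/D + a/16 (S(a, D) = a/16 + (1 - 2*(1 - 2))/D = a*(1/16) + (1 - 2*(-1))/D = a/16 + (1 + 2)/D = a/16 + 3/D = 3/D + a/16)
S(21, 13)/x = (3/13 + (1/16)*21)/16 = (3*(1/13) + 21/16)*(1/16) = (3/13 + 21/16)*(1/16) = (321/208)*(1/16) = 321/3328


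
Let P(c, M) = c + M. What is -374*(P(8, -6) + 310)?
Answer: -116688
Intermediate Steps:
P(c, M) = M + c
-374*(P(8, -6) + 310) = -374*((-6 + 8) + 310) = -374*(2 + 310) = -374*312 = -116688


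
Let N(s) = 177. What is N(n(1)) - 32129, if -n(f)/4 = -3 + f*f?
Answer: -31952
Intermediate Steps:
n(f) = 12 - 4*f² (n(f) = -4*(-3 + f*f) = -4*(-3 + f²) = 12 - 4*f²)
N(n(1)) - 32129 = 177 - 32129 = -31952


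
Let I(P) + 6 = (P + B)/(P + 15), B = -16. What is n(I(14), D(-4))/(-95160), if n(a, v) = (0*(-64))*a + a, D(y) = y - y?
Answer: 22/344955 ≈ 6.3776e-5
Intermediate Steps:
I(P) = -6 + (-16 + P)/(15 + P) (I(P) = -6 + (P - 16)/(P + 15) = -6 + (-16 + P)/(15 + P))
D(y) = 0
n(a, v) = a (n(a, v) = 0*a + a = 0 + a = a)
n(I(14), D(-4))/(-95160) = ((-106 - 5*14)/(15 + 14))/(-95160) = ((-106 - 70)/29)*(-1/95160) = ((1/29)*(-176))*(-1/95160) = -176/29*(-1/95160) = 22/344955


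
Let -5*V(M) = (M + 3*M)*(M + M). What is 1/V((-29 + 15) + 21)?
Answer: -5/392 ≈ -0.012755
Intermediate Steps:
V(M) = -8*M**2/5 (V(M) = -(M + 3*M)*(M + M)/5 = -4*M*2*M/5 = -8*M**2/5)
1/V((-29 + 15) + 21) = 1/(-8*((-29 + 15) + 21)**2/5) = 1/(-8*(-14 + 21)**2/5) = 1/(-8/5*7**2) = 1/(-8/5*49) = 1/(-392/5) = -5/392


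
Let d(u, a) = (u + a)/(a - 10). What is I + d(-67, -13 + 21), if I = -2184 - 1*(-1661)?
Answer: -987/2 ≈ -493.50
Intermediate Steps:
I = -523 (I = -2184 + 1661 = -523)
d(u, a) = (a + u)/(-10 + a)
I + d(-67, -13 + 21) = -523 + ((-13 + 21) - 67)/(-10 + (-13 + 21)) = -523 + (8 - 67)/(-10 + 8) = -523 - 59/(-2) = -523 - ½*(-59) = -523 + 59/2 = -987/2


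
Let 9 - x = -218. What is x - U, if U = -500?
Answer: 727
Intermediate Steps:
x = 227 (x = 9 - 1*(-218) = 9 + 218 = 227)
x - U = 227 - 1*(-500) = 227 + 500 = 727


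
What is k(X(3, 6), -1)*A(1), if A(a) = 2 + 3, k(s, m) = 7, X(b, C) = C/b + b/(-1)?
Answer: 35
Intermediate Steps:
X(b, C) = -b + C/b (X(b, C) = C/b + b*(-1) = C/b - b = -b + C/b)
A(a) = 5
k(X(3, 6), -1)*A(1) = 7*5 = 35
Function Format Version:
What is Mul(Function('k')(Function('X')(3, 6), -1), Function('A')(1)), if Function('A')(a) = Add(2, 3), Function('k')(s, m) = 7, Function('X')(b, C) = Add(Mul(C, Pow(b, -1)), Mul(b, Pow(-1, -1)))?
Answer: 35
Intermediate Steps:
Function('X')(b, C) = Add(Mul(-1, b), Mul(C, Pow(b, -1))) (Function('X')(b, C) = Add(Mul(C, Pow(b, -1)), Mul(b, -1)) = Add(Mul(C, Pow(b, -1)), Mul(-1, b)) = Add(Mul(-1, b), Mul(C, Pow(b, -1))))
Function('A')(a) = 5
Mul(Function('k')(Function('X')(3, 6), -1), Function('A')(1)) = Mul(7, 5) = 35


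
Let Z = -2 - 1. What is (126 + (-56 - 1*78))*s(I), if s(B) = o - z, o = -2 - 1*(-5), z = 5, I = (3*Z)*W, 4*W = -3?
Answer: 16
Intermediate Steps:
Z = -3
W = -¾ (W = (¼)*(-3) = -¾ ≈ -0.75000)
I = 27/4 (I = (3*(-3))*(-¾) = -9*(-¾) = 27/4 ≈ 6.7500)
o = 3 (o = -2 + 5 = 3)
s(B) = -2 (s(B) = 3 - 1*5 = 3 - 5 = -2)
(126 + (-56 - 1*78))*s(I) = (126 + (-56 - 1*78))*(-2) = (126 + (-56 - 78))*(-2) = (126 - 134)*(-2) = -8*(-2) = 16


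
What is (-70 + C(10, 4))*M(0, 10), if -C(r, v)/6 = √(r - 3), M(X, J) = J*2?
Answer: -1400 - 120*√7 ≈ -1717.5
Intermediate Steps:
M(X, J) = 2*J
C(r, v) = -6*√(-3 + r) (C(r, v) = -6*√(r - 3) = -6*√(-3 + r))
(-70 + C(10, 4))*M(0, 10) = (-70 - 6*√(-3 + 10))*(2*10) = (-70 - 6*√7)*20 = -1400 - 120*√7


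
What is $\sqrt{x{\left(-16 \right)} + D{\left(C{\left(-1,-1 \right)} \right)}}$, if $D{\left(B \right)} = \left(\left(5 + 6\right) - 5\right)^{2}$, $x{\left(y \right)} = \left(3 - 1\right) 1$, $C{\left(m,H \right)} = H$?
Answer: $\sqrt{38} \approx 6.1644$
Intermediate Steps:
$x{\left(y \right)} = 2$ ($x{\left(y \right)} = 2 \cdot 1 = 2$)
$D{\left(B \right)} = 36$ ($D{\left(B \right)} = \left(11 - 5\right)^{2} = 6^{2} = 36$)
$\sqrt{x{\left(-16 \right)} + D{\left(C{\left(-1,-1 \right)} \right)}} = \sqrt{2 + 36} = \sqrt{38}$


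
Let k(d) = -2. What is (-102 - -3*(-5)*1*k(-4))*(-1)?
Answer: 72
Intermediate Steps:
(-102 - -3*(-5)*1*k(-4))*(-1) = (-102 - -3*(-5)*1*(-2))*(-1) = (-102 - 15*1*(-2))*(-1) = (-102 - 15*(-2))*(-1) = (-102 - 1*(-30))*(-1) = (-102 + 30)*(-1) = -72*(-1) = 72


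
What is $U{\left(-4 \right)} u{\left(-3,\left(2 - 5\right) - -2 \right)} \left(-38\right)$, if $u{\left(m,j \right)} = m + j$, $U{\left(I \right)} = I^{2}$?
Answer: $2432$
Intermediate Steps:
$u{\left(m,j \right)} = j + m$
$U{\left(-4 \right)} u{\left(-3,\left(2 - 5\right) - -2 \right)} \left(-38\right) = \left(-4\right)^{2} \left(\left(\left(2 - 5\right) - -2\right) - 3\right) \left(-38\right) = 16 \left(\left(\left(2 - 5\right) + 2\right) - 3\right) \left(-38\right) = 16 \left(\left(-3 + 2\right) - 3\right) \left(-38\right) = 16 \left(-1 - 3\right) \left(-38\right) = 16 \left(-4\right) \left(-38\right) = \left(-64\right) \left(-38\right) = 2432$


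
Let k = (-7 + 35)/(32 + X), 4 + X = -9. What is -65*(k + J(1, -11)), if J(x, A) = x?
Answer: -3055/19 ≈ -160.79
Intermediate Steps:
X = -13 (X = -4 - 9 = -13)
k = 28/19 (k = (-7 + 35)/(32 - 13) = 28/19 ≈ 1.4737)
-65*(k + J(1, -11)) = -65*(28/19 + 1) = -65*47/19 = -3055/19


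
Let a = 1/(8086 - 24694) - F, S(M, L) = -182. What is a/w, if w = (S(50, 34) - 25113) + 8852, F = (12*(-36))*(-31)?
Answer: 222414337/273085344 ≈ 0.81445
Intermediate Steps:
F = 13392 (F = -432*(-31) = 13392)
a = -222414337/16608 (a = 1/(8086 - 24694) - 1*13392 = 1/(-16608) - 13392 = -1/16608 - 13392 = -222414337/16608 ≈ -13392.)
w = -16443 (w = (-182 - 25113) + 8852 = -25295 + 8852 = -16443)
a/w = -222414337/16608/(-16443) = -222414337/16608*(-1/16443) = 222414337/273085344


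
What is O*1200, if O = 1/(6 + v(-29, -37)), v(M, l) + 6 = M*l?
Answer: 1200/1073 ≈ 1.1184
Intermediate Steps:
v(M, l) = -6 + M*l
O = 1/1073 (O = 1/(6 + (-6 - 29*(-37))) = 1/(6 + (-6 + 1073)) = 1/(6 + 1067) = 1/1073 ≈ 0.00093197)
O*1200 = (1/1073)*1200 = 1200/1073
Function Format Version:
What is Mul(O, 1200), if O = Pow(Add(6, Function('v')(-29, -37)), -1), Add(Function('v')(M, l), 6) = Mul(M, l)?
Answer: Rational(1200, 1073) ≈ 1.1184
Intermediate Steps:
Function('v')(M, l) = Add(-6, Mul(M, l))
O = Rational(1, 1073) (O = Pow(Add(6, Add(-6, Mul(-29, -37))), -1) = Pow(Add(6, Add(-6, 1073)), -1) = Pow(Add(6, 1067), -1) = Pow(1073, -1) = Rational(1, 1073) ≈ 0.00093197)
Mul(O, 1200) = Mul(Rational(1, 1073), 1200) = Rational(1200, 1073)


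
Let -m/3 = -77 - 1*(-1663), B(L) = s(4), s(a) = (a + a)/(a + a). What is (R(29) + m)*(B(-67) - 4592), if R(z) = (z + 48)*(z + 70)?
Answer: -13153215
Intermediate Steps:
R(z) = (48 + z)*(70 + z)
s(a) = 1 (s(a) = (2*a)/((2*a)) = (2*a)*(1/(2*a)) = 1)
B(L) = 1
m = -4758 (m = -3*(-77 - 1*(-1663)) = -3*(-77 + 1663) = -3*1586 = -4758)
(R(29) + m)*(B(-67) - 4592) = ((3360 + 29² + 118*29) - 4758)*(1 - 4592) = ((3360 + 841 + 3422) - 4758)*(-4591) = (7623 - 4758)*(-4591) = 2865*(-4591) = -13153215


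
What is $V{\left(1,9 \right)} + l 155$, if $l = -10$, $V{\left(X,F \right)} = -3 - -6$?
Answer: $-1547$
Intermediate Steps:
$V{\left(X,F \right)} = 3$ ($V{\left(X,F \right)} = -3 + 6 = 3$)
$V{\left(1,9 \right)} + l 155 = 3 - 1550 = -1547$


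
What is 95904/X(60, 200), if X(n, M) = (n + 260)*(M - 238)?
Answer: -2997/380 ≈ -7.8868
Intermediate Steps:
X(n, M) = (-238 + M)*(260 + n) (X(n, M) = (260 + n)*(-238 + M) = (-238 + M)*(260 + n))
95904/X(60, 200) = 95904/(-61880 - 238*60 + 260*200 + 200*60) = 95904/(-61880 - 14280 + 52000 + 12000) = 95904/(-12160) = 95904*(-1/12160) = -2997/380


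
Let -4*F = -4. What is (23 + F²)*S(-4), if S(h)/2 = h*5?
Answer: -960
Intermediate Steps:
F = 1 (F = -¼*(-4) = 1)
S(h) = 10*h (S(h) = 2*(h*5) = 2*(5*h) = 10*h)
(23 + F²)*S(-4) = (23 + 1²)*(10*(-4)) = (23 + 1)*(-40) = 24*(-40) = -960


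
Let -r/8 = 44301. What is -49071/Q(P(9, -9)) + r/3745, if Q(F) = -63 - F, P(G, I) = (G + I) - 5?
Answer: 163215231/217210 ≈ 751.42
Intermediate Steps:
P(G, I) = -5 + G + I
r = -354408 (r = -8*44301 = -354408)
-49071/Q(P(9, -9)) + r/3745 = -49071/(-63 - (-5 + 9 - 9)) - 354408/3745 = -49071/(-63 - 1*(-5)) - 354408*1/3745 = -49071/(-63 + 5) - 354408/3745 = -49071/(-58) - 354408/3745 = -49071*(-1/58) - 354408/3745 = 49071/58 - 354408/3745 = 163215231/217210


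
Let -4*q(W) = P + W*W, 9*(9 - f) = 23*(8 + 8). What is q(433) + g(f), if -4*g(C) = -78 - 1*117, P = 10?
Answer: -46826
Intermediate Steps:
f = -287/9 (f = 9 - 23*(8 + 8)/9 = 9 - 23*16/9 = 9 - ⅑*368 = 9 - 368/9 = -287/9 ≈ -31.889)
g(C) = 195/4 (g(C) = -(-78 - 1*117)/4 = -(-78 - 117)/4 = -¼*(-195) = 195/4)
q(W) = -5/2 - W²/4 (q(W) = -(10 + W*W)/4 = -(10 + W²)/4 = -5/2 - W²/4)
q(433) + g(f) = (-5/2 - ¼*433²) + 195/4 = (-5/2 - ¼*187489) + 195/4 = (-5/2 - 187489/4) + 195/4 = -187499/4 + 195/4 = -46826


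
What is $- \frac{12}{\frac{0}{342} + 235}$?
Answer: $- \frac{12}{235} \approx -0.051064$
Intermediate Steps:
$- \frac{12}{\frac{0}{342} + 235} = - \frac{12}{0 \cdot \frac{1}{342} + 235} = - \frac{12}{0 + 235} = - \frac{12}{235}$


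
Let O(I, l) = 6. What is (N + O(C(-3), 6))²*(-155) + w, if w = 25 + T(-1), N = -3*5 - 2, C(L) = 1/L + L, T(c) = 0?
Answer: -18730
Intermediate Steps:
C(L) = L + 1/L
N = -17 (N = -15 - 2 = -17)
w = 25 (w = 25 + 0 = 25)
(N + O(C(-3), 6))²*(-155) + w = (-17 + 6)²*(-155) + 25 = (-11)²*(-155) + 25 = 121*(-155) + 25 = -18755 + 25 = -18730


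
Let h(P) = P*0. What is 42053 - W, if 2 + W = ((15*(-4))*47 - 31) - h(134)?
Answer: 44906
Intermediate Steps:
h(P) = 0
W = -2853 (W = -2 + (((15*(-4))*47 - 31) - 1*0) = -2 + ((-60*47 - 31) + 0) = -2 + ((-2820 - 31) + 0) = -2 + (-2851 + 0) = -2 - 2851 = -2853)
42053 - W = 42053 - 1*(-2853) = 42053 + 2853 = 44906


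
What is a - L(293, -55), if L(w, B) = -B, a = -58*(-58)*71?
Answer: 238789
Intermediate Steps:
a = 238844 (a = 3364*71 = 238844)
a - L(293, -55) = 238844 - (-1)*(-55) = 238844 - 1*55 = 238844 - 55 = 238789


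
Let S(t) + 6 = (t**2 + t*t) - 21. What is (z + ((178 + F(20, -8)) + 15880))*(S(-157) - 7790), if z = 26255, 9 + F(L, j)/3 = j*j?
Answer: 1762029918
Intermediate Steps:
F(L, j) = -27 + 3*j**2 (F(L, j) = -27 + 3*(j*j) = -27 + 3*j**2)
S(t) = -27 + 2*t**2 (S(t) = -6 + ((t**2 + t*t) - 21) = -6 + ((t**2 + t**2) - 21) = -6 + (2*t**2 - 21) = -6 + (-21 + 2*t**2) = -27 + 2*t**2)
(z + ((178 + F(20, -8)) + 15880))*(S(-157) - 7790) = (26255 + ((178 + (-27 + 3*(-8)**2)) + 15880))*((-27 + 2*(-157)**2) - 7790) = (26255 + ((178 + (-27 + 3*64)) + 15880))*((-27 + 2*24649) - 7790) = (26255 + ((178 + (-27 + 192)) + 15880))*((-27 + 49298) - 7790) = (26255 + ((178 + 165) + 15880))*(49271 - 7790) = (26255 + (343 + 15880))*41481 = (26255 + 16223)*41481 = 42478*41481 = 1762029918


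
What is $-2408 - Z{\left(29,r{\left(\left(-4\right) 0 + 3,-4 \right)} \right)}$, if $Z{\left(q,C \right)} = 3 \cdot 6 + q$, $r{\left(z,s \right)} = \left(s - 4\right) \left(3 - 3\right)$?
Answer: $-2455$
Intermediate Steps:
$r{\left(z,s \right)} = 0$ ($r{\left(z,s \right)} = \left(-4 + s\right) 0 = 0$)
$Z{\left(q,C \right)} = 18 + q$
$-2408 - Z{\left(29,r{\left(\left(-4\right) 0 + 3,-4 \right)} \right)} = -2408 - \left(18 + 29\right) = -2408 - 47 = -2455$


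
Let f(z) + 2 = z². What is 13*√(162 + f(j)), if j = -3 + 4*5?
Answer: 13*√449 ≈ 275.46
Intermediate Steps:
j = 17 (j = -3 + 20 = 17)
f(z) = -2 + z²
13*√(162 + f(j)) = 13*√(162 + (-2 + 17²)) = 13*√(162 + (-2 + 289)) = 13*√(162 + 287) = 13*√449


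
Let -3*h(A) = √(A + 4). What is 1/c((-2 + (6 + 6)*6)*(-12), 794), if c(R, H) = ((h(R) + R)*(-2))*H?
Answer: 945/1260720346 - 3*I*√209/5042881384 ≈ 7.4957e-7 - 8.6003e-9*I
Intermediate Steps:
h(A) = -√(4 + A)/3 (h(A) = -√(A + 4)/3 = -√(4 + A)/3)
c(R, H) = H*(-2*R + 2*√(4 + R)/3) (c(R, H) = ((-√(4 + R)/3 + R)*(-2))*H = ((R - √(4 + R)/3)*(-2))*H = (-2*R + 2*√(4 + R)/3)*H = H*(-2*R + 2*√(4 + R)/3))
1/c((-2 + (6 + 6)*6)*(-12), 794) = 1/((⅔)*794*(√(4 + (-2 + (6 + 6)*6)*(-12)) - 3*(-2 + (6 + 6)*6)*(-12))) = 1/((⅔)*794*(√(4 + (-2 + 12*6)*(-12)) - 3*(-2 + 12*6)*(-12))) = 1/((⅔)*794*(√(4 + (-2 + 72)*(-12)) - 3*(-2 + 72)*(-12))) = 1/((⅔)*794*(√(4 + 70*(-12)) - 210*(-12))) = 1/((⅔)*794*(√(4 - 840) - 3*(-840))) = 1/((⅔)*794*(√(-836) + 2520)) = 1/((⅔)*794*(2*I*√209 + 2520)) = 1/((⅔)*794*(2520 + 2*I*√209)) = 1/(1333920 + 3176*I*√209/3)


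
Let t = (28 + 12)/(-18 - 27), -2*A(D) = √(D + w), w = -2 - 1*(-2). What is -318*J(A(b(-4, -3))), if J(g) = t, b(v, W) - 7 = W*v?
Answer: 848/3 ≈ 282.67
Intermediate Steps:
b(v, W) = 7 + W*v
w = 0 (w = -2 + 2 = 0)
A(D) = -√D/2 (A(D) = -√(D + 0)/2 = -√D/2)
t = -8/9 (t = 40/(-45) = 40*(-1/45) = -8/9 ≈ -0.88889)
J(g) = -8/9
-318*J(A(b(-4, -3))) = -318*(-8/9) = 848/3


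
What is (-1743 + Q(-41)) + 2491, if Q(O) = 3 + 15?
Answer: 766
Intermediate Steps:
Q(O) = 18
(-1743 + Q(-41)) + 2491 = (-1743 + 18) + 2491 = -1725 + 2491 = 766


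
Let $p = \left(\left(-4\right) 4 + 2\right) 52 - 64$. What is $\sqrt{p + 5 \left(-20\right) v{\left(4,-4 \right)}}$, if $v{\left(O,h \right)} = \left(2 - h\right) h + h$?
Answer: $2 \sqrt{502} \approx 44.811$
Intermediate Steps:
$v{\left(O,h \right)} = h + h \left(2 - h\right)$ ($v{\left(O,h \right)} = h \left(2 - h\right) + h = h + h \left(2 - h\right)$)
$p = -792$ ($p = \left(-16 + 2\right) 52 - 64 = \left(-14\right) 52 - 64 = -728 - 64 = -792$)
$\sqrt{p + 5 \left(-20\right) v{\left(4,-4 \right)}} = \sqrt{-792 + 5 \left(-20\right) \left(- 4 \left(3 - -4\right)\right)} = \sqrt{-792 - 100 \left(- 4 \left(3 + 4\right)\right)} = \sqrt{-792 - 100 \left(\left(-4\right) 7\right)} = \sqrt{-792 - -2800} = \sqrt{-792 + 2800} = \sqrt{2008} = 2 \sqrt{502}$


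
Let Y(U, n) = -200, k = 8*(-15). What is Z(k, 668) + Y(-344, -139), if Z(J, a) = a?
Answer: 468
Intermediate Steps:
k = -120
Z(k, 668) + Y(-344, -139) = 668 - 200 = 468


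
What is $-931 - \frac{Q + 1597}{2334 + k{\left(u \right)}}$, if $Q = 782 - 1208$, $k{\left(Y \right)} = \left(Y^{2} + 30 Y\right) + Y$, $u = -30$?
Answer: $- \frac{2146195}{2304} \approx -931.51$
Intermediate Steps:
$k{\left(Y \right)} = Y^{2} + 31 Y$
$Q = -426$ ($Q = 782 - 1208 = -426$)
$-931 - \frac{Q + 1597}{2334 + k{\left(u \right)}} = -931 - \frac{-426 + 1597}{2334 - 30 \left(31 - 30\right)} = -931 - \frac{1171}{2334 - 30} = -931 - \frac{1171}{2304} = - \frac{2146195}{2304}$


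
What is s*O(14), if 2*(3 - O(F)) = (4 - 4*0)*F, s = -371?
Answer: 9275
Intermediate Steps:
O(F) = 3 - 2*F (O(F) = 3 - (4 - 4*0)*F/2 = 3 - (4 + 0)*F/2 = 3 - 2*F)
s*O(14) = -371*(3 - 2*14) = -371*(3 - 28) = -371*(-25) = 9275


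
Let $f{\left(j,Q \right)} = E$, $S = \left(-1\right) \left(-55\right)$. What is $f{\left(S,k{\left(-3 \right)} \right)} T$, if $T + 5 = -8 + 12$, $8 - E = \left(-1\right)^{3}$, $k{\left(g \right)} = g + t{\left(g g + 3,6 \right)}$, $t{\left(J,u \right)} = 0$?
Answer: $-9$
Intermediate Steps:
$S = 55$
$k{\left(g \right)} = g$ ($k{\left(g \right)} = g + 0 = g$)
$E = 9$ ($E = 8 - \left(-1\right)^{3} = 8 - -1 = 8 + 1 = 9$)
$f{\left(j,Q \right)} = 9$
$T = -1$ ($T = -5 + \left(-8 + 12\right) = -5 + 4 = -1$)
$f{\left(S,k{\left(-3 \right)} \right)} T = 9 \left(-1\right) = -9$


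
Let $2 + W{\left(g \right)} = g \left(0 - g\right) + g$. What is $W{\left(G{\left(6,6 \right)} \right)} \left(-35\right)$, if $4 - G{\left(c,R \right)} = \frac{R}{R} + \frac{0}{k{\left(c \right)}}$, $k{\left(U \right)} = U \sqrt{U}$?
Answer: $280$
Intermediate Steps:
$k{\left(U \right)} = U^{\frac{3}{2}}$
$G{\left(c,R \right)} = 3$ ($G{\left(c,R \right)} = 4 - \left(\frac{R}{R} + \frac{0}{c^{\frac{3}{2}}}\right) = 4 - \left(1 + \frac{0}{c^{\frac{3}{2}}}\right) = 4 - \left(1 + 0\right) = 4 - 1 = 3$)
$W{\left(g \right)} = -2 + g - g^{2}$ ($W{\left(g \right)} = -2 + \left(g \left(0 - g\right) + g\right) = -2 + \left(g \left(- g\right) + g\right) = -2 - \left(g^{2} - g\right) = -2 + g - g^{2}$)
$W{\left(G{\left(6,6 \right)} \right)} \left(-35\right) = \left(-2 + 3 - 3^{2}\right) \left(-35\right) = \left(-2 + 3 - 9\right) \left(-35\right) = \left(-8\right) \left(-35\right) = 280$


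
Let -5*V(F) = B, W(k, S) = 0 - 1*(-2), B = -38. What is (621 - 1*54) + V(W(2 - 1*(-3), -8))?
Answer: 2873/5 ≈ 574.60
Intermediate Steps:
W(k, S) = 2 (W(k, S) = 0 + 2 = 2)
V(F) = 38/5 (V(F) = -1/5*(-38) = 38/5)
(621 - 1*54) + V(W(2 - 1*(-3), -8)) = (621 - 1*54) + 38/5 = (621 - 54) + 38/5 = 567 + 38/5 = 2873/5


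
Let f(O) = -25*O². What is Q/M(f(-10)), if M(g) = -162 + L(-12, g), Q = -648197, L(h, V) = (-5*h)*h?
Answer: 648197/882 ≈ 734.92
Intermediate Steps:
L(h, V) = -5*h²
M(g) = -882 (M(g) = -162 - 5*(-12)² = -162 - 5*144 = -162 - 720 = -882)
Q/M(f(-10)) = -648197/(-882) = -648197*(-1/882) = 648197/882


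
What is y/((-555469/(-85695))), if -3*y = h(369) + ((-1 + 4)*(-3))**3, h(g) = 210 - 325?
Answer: 24108860/555469 ≈ 43.403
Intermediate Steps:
h(g) = -115
y = 844/3 (y = -(-115 + ((-1 + 4)*(-3))**3)/3 = -(-115 + (3*(-3))**3)/3 = -(-115 + (-9)**3)/3 = -(-115 - 729)/3 = -1/3*(-844) = 844/3 ≈ 281.33)
y/((-555469/(-85695))) = 844/(3*((-555469/(-85695)))) = 844/(3*((-555469*(-1/85695)))) = 844/(3*(555469/85695)) = (844/3)*(85695/555469) = 24108860/555469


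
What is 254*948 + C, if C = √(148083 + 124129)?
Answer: 240792 + 2*√68053 ≈ 2.4131e+5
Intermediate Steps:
C = 2*√68053 (C = √272212 = 2*√68053 ≈ 521.74)
254*948 + C = 254*948 + 2*√68053 = 240792 + 2*√68053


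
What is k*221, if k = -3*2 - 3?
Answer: -1989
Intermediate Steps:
k = -9 (k = -6 - 3 = -9)
k*221 = -9*221 = -1989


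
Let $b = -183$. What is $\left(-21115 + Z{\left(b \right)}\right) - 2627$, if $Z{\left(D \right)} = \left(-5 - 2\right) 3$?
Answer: $-23763$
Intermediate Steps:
$Z{\left(D \right)} = -21$ ($Z{\left(D \right)} = \left(-7\right) 3 = -21$)
$\left(-21115 + Z{\left(b \right)}\right) - 2627 = \left(-21115 - 21\right) - 2627 = -21136 - 2627 = -23763$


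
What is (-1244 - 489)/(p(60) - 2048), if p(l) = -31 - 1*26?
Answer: 1733/2105 ≈ 0.82328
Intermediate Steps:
p(l) = -57 (p(l) = -31 - 26 = -57)
(-1244 - 489)/(p(60) - 2048) = (-1244 - 489)/(-57 - 2048) = -1733/(-2105) = -1733*(-1/2105) = 1733/2105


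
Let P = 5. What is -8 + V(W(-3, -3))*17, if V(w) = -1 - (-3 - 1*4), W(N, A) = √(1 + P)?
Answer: 94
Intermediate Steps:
W(N, A) = √6 (W(N, A) = √(1 + 5) = √6)
V(w) = 6 (V(w) = -1 - (-3 - 4) = -1 - 1*(-7) = -1 + 7 = 6)
-8 + V(W(-3, -3))*17 = -8 + 6*17 = -8 + 102 = 94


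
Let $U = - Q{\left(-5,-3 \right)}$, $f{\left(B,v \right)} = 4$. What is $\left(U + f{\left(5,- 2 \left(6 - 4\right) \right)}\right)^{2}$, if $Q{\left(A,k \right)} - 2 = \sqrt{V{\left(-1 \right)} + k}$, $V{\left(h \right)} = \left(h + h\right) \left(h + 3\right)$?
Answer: $\left(2 - i \sqrt{7}\right)^{2} \approx -3.0 - 10.583 i$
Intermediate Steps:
$V{\left(h \right)} = 2 h \left(3 + h\right)$
$Q{\left(A,k \right)} = 2 + \sqrt{-4 + k}$ ($Q{\left(A,k \right)} = 2 + \sqrt{2 \left(-1\right) \left(3 - 1\right) + k} = 2 + \sqrt{2 \left(-1\right) 2 + k} = 2 + \sqrt{-4 + k}$)
$U = -2 - i \sqrt{7}$ ($U = - (2 + \sqrt{-4 - 3}) = - (2 + \sqrt{-7}) = - (2 + i \sqrt{7}) = -2 - i \sqrt{7} \approx -2.0 - 2.6458 i$)
$\left(U + f{\left(5,- 2 \left(6 - 4\right) \right)}\right)^{2} = \left(\left(-2 - i \sqrt{7}\right) + 4\right)^{2} = \left(2 - i \sqrt{7}\right)^{2}$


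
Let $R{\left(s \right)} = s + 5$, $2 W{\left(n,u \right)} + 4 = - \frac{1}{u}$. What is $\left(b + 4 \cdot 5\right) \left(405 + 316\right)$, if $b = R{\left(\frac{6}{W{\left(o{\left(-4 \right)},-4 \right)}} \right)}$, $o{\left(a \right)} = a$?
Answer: $\frac{78589}{5} \approx 15718.0$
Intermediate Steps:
$W{\left(n,u \right)} = -2 - \frac{1}{2 u}$ ($W{\left(n,u \right)} = -2 + \frac{\left(-1\right) \frac{1}{u}}{2} = -2 - \frac{1}{2 u}$)
$R{\left(s \right)} = 5 + s$
$b = \frac{9}{5}$ ($b = 5 + \frac{6}{-2 - \frac{1}{2 \left(-4\right)}} = 5 + \frac{6}{-2 - - \frac{1}{8}} = 5 + \frac{6}{-2 + \frac{1}{8}} = 5 + \frac{6}{- \frac{15}{8}} = 5 + 6 \left(- \frac{8}{15}\right) = 5 - \frac{16}{5} = \frac{9}{5} \approx 1.8$)
$\left(b + 4 \cdot 5\right) \left(405 + 316\right) = \left(\frac{9}{5} + 4 \cdot 5\right) \left(405 + 316\right) = \left(\frac{9}{5} + 20\right) 721 = \frac{109}{5} \cdot 721 = \frac{78589}{5}$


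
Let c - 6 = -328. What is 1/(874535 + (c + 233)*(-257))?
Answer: 1/897408 ≈ 1.1143e-6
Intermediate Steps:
c = -322 (c = 6 - 328 = -322)
1/(874535 + (c + 233)*(-257)) = 1/(874535 + (-322 + 233)*(-257)) = 1/(874535 - 89*(-257)) = 1/(874535 + 22873) = 1/897408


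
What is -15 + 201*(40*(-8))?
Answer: -64335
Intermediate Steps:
-15 + 201*(40*(-8)) = -15 + 201*(-320) = -15 - 64320 = -64335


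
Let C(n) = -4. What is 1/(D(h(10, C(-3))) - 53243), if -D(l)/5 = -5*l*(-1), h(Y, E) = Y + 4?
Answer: -1/53593 ≈ -1.8659e-5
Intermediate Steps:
h(Y, E) = 4 + Y
D(l) = -25*l (D(l) = -5*(-5*l)*(-1) = -25*l)
1/(D(h(10, C(-3))) - 53243) = 1/(-25*(4 + 10) - 53243) = 1/(-25*14 - 53243) = 1/(-350 - 53243) = 1/(-53593) = -1/53593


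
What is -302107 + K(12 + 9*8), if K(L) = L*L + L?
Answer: -294967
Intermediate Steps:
K(L) = L + L² (K(L) = L² + L = L + L²)
-302107 + K(12 + 9*8) = -302107 + (12 + 9*8)*(1 + (12 + 9*8)) = -302107 + (12 + 72)*(1 + (12 + 72)) = -302107 + 84*(1 + 84) = -302107 + 84*85 = -302107 + 7140 = -294967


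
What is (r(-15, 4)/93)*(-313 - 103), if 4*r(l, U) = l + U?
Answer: 1144/93 ≈ 12.301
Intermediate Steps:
r(l, U) = U/4 + l/4 (r(l, U) = (l + U)/4 = (U + l)/4 = U/4 + l/4)
(r(-15, 4)/93)*(-313 - 103) = (((1/4)*4 + (1/4)*(-15))/93)*(-313 - 103) = ((1 - 15/4)*(1/93))*(-416) = -11/4*1/93*(-416) = -11/372*(-416) = 1144/93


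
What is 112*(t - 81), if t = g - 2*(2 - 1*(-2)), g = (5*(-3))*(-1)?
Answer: -8288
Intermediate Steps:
g = 15 (g = -15*(-1) = 15)
t = 7 (t = 15 - 2*(2 - 1*(-2)) = 15 - 2*(2 + 2) = 15 - 2*4 = 15 - 8 = 7)
112*(t - 81) = 112*(7 - 81) = 112*(-74) = -8288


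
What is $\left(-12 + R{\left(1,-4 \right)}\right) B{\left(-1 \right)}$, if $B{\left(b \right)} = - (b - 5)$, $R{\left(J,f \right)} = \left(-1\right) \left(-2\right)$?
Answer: $-60$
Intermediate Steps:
$R{\left(J,f \right)} = 2$
$B{\left(b \right)} = 5 - b$ ($B{\left(b \right)} = - (-5 + b) = 5 - b$)
$\left(-12 + R{\left(1,-4 \right)}\right) B{\left(-1 \right)} = \left(-12 + 2\right) \left(5 - -1\right) = - 10 \left(5 + 1\right) = \left(-10\right) 6 = -60$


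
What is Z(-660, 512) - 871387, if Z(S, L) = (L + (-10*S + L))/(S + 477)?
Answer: -159471445/183 ≈ -8.7143e+5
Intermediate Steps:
Z(S, L) = (-10*S + 2*L)/(477 + S) (Z(S, L) = (L + (L - 10*S))/(477 + S) = (-10*S + 2*L)/(477 + S))
Z(-660, 512) - 871387 = 2*(512 - 5*(-660))/(477 - 660) - 871387 = 2*(512 + 3300)/(-183) - 871387 = 2*(-1/183)*3812 - 871387 = -7624/183 - 871387 = -159471445/183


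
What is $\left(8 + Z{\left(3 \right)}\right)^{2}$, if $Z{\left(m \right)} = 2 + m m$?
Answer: $361$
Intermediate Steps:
$Z{\left(m \right)} = 2 + m^{2}$
$\left(8 + Z{\left(3 \right)}\right)^{2} = \left(8 + \left(2 + 3^{2}\right)\right)^{2} = \left(8 + \left(2 + 9\right)\right)^{2} = \left(8 + 11\right)^{2} = 19^{2} = 361$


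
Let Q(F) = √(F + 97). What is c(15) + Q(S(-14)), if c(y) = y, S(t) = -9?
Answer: 15 + 2*√22 ≈ 24.381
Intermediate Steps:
Q(F) = √(97 + F)
c(15) + Q(S(-14)) = 15 + √(97 - 9) = 15 + √88 = 15 + 2*√22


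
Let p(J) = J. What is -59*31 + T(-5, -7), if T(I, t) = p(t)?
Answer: -1836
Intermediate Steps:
T(I, t) = t
-59*31 + T(-5, -7) = -59*31 - 7 = -1829 - 7 = -1836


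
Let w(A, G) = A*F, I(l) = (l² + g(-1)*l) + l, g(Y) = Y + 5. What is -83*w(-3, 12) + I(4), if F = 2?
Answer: 534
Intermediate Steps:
g(Y) = 5 + Y
I(l) = l² + 5*l (I(l) = (l² + (5 - 1)*l) + l = (l² + 4*l) + l = l² + 5*l)
w(A, G) = 2*A (w(A, G) = A*2 = 2*A)
-83*w(-3, 12) + I(4) = -166*(-3) + 4*(5 + 4) = -83*(-6) + 4*9 = 498 + 36 = 534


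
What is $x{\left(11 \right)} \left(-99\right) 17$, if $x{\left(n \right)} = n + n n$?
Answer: $-222156$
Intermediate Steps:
$x{\left(n \right)} = n + n^{2}$
$x{\left(11 \right)} \left(-99\right) 17 = 11 \left(1 + 11\right) \left(-99\right) 17 = 11 \cdot 12 \left(-99\right) 17 = 132 \left(-99\right) 17 = \left(-13068\right) 17 = -222156$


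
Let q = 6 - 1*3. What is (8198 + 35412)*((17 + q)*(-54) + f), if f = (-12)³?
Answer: -122456880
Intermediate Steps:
f = -1728
q = 3 (q = 6 - 3 = 3)
(8198 + 35412)*((17 + q)*(-54) + f) = (8198 + 35412)*((17 + 3)*(-54) - 1728) = 43610*(20*(-54) - 1728) = 43610*(-1080 - 1728) = 43610*(-2808) = -122456880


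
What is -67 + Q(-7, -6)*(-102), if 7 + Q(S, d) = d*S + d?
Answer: -3025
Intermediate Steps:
Q(S, d) = -7 + d + S*d (Q(S, d) = -7 + (d*S + d) = -7 + (S*d + d) = -7 + (d + S*d) = -7 + d + S*d)
-67 + Q(-7, -6)*(-102) = -67 + (-7 - 6 - 7*(-6))*(-102) = -67 + (-7 - 6 + 42)*(-102) = -67 + 29*(-102) = -67 - 2958 = -3025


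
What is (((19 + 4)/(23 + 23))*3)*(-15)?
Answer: -45/2 ≈ -22.500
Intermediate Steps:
(((19 + 4)/(23 + 23))*3)*(-15) = ((23/46)*3)*(-15) = ((23*(1/46))*3)*(-15) = ((½)*3)*(-15) = (3/2)*(-15) = -45/2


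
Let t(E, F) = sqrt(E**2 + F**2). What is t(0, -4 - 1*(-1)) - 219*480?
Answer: -105117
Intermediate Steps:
t(0, -4 - 1*(-1)) - 219*480 = sqrt(0**2 + (-4 - 1*(-1))**2) - 219*480 = sqrt(0 + (-4 + 1)**2) - 105120 = sqrt(0 + (-3)**2) - 105120 = sqrt(0 + 9) - 105120 = sqrt(9) - 105120 = 3 - 105120 = -105117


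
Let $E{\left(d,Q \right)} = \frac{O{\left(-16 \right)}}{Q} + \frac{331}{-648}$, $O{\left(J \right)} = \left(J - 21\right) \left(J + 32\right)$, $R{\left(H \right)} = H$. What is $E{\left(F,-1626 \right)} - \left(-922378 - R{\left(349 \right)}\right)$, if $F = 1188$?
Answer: $\frac{162038217251}{175608} \approx 9.2273 \cdot 10^{5}$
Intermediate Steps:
$O{\left(J \right)} = \left(-21 + J\right) \left(32 + J\right)$
$E{\left(d,Q \right)} = - \frac{331}{648} - \frac{592}{Q}$ ($E{\left(d,Q \right)} = \frac{-672 + \left(-16\right)^{2} + 11 \left(-16\right)}{Q} + \frac{331}{-648} = \frac{-672 + 256 - 176}{Q} + 331 \left(- \frac{1}{648}\right) = - \frac{592}{Q} - \frac{331}{648} = - \frac{331}{648} - \frac{592}{Q}$)
$E{\left(F,-1626 \right)} - \left(-922378 - R{\left(349 \right)}\right) = \left(- \frac{331}{648} - \frac{592}{-1626}\right) + \left(\left(1153810 + 349\right) - 231432\right) = \left(- \frac{331}{648} - - \frac{296}{813}\right) + \left(1154159 - 231432\right) = \left(- \frac{331}{648} + \frac{296}{813}\right) + 922727 = - \frac{25765}{175608} + 922727 = \frac{162038217251}{175608}$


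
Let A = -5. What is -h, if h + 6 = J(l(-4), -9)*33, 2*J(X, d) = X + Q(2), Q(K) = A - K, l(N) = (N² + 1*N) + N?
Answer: -21/2 ≈ -10.500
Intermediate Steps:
l(N) = N² + 2*N (l(N) = (N² + N) + N = (N + N²) + N = N² + 2*N)
Q(K) = -5 - K
J(X, d) = -7/2 + X/2 (J(X, d) = (X + (-5 - 1*2))/2 = (X + (-5 - 2))/2 = (X - 7)/2 = (-7 + X)/2 = -7/2 + X/2)
h = 21/2 (h = -6 + (-7/2 + (-4*(2 - 4))/2)*33 = -6 + (-7/2 + (-4*(-2))/2)*33 = -6 + (-7/2 + (½)*8)*33 = -6 + (-7/2 + 4)*33 = -6 + (½)*33 = -6 + 33/2 = 21/2 ≈ 10.500)
-h = -1*21/2 = -21/2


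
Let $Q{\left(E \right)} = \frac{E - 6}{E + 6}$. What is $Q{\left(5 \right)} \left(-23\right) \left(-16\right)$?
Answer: $- \frac{368}{11} \approx -33.455$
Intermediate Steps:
$Q{\left(E \right)} = \frac{-6 + E}{6 + E}$
$Q{\left(5 \right)} \left(-23\right) \left(-16\right) = \frac{-6 + 5}{6 + 5} \left(-23\right) \left(-16\right) = \frac{1}{11} \left(-1\right) \left(-23\right) \left(-16\right) = \left(- \frac{1}{11}\right) \left(-23\right) \left(-16\right) = \frac{23}{11} \left(-16\right) = - \frac{368}{11}$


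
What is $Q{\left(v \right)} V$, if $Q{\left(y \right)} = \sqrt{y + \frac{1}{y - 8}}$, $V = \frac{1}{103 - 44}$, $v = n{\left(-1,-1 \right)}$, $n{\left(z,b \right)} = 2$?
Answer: $\frac{\sqrt{66}}{354} \approx 0.022949$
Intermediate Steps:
$v = 2$
$V = \frac{1}{59} \approx 0.016949$
$Q{\left(y \right)} = \sqrt{y + \frac{1}{-8 + y}}$
$Q{\left(v \right)} V = \sqrt{\frac{1 + 2 \left(-8 + 2\right)}{-8 + 2}} \cdot \frac{1}{59} = \sqrt{\frac{1 + 2 \left(-6\right)}{-6}} \cdot \frac{1}{59} = \sqrt{- \frac{1 - 12}{6}} \cdot \frac{1}{59} = \sqrt{\left(- \frac{1}{6}\right) \left(-11\right)} \frac{1}{59} = \sqrt{\frac{11}{6}} \cdot \frac{1}{59} = \frac{\sqrt{66}}{6} \cdot \frac{1}{59} = \frac{\sqrt{66}}{354}$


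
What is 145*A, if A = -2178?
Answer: -315810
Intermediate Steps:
145*A = 145*(-2178) = -315810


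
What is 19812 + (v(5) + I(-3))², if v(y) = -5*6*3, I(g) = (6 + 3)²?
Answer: 19893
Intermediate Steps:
I(g) = 81 (I(g) = 9² = 81)
v(y) = -90 (v(y) = -30*3 = -90)
19812 + (v(5) + I(-3))² = 19812 + (-90 + 81)² = 19812 + (-9)² = 19812 + 81 = 19893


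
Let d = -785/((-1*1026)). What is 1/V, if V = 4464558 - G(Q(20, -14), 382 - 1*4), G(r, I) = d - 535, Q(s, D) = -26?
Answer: 1026/4581184633 ≈ 2.2396e-7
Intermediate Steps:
d = 785/1026 (d = -785/(-1026) = -785*(-1/1026) = 785/1026 ≈ 0.76511)
G(r, I) = -548125/1026 (G(r, I) = 785/1026 - 535 = -548125/1026)
V = 4581184633/1026 (V = 4464558 - 1*(-548125/1026) = 4464558 + 548125/1026 = 4581184633/1026 ≈ 4.4651e+6)
1/V = 1/(4581184633/1026) = 1026/4581184633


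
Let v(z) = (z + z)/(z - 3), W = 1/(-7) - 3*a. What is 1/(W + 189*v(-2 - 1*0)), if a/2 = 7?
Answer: 35/3817 ≈ 0.0091695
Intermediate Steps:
a = 14 (a = 2*7 = 14)
W = -295/7 (W = 1/(-7) - 3*14 = -1/7 - 42 = -295/7 ≈ -42.143)
v(z) = 2*z/(-3 + z) (v(z) = (2*z)/(-3 + z) = 2*z/(-3 + z))
1/(W + 189*v(-2 - 1*0)) = 1/(-295/7 + 189*(2*(-2 - 1*0)/(-3 + (-2 - 1*0)))) = 1/(-295/7 + 189*(2*(-2 + 0)/(-3 + (-2 + 0)))) = 1/(-295/7 + 189*(2*(-2)/(-3 - 2))) = 1/(-295/7 + 189*(2*(-2)/(-5))) = 1/(-295/7 + 189*(2*(-2)*(-1/5))) = 1/(-295/7 + 189*(4/5)) = 1/(-295/7 + 756/5) = 1/(3817/35) = 35/3817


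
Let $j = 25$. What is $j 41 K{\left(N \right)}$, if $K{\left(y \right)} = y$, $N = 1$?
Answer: $1025$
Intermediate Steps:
$j 41 K{\left(N \right)} = 25 \cdot 41 \cdot 1 = 1025 \cdot 1 = 1025$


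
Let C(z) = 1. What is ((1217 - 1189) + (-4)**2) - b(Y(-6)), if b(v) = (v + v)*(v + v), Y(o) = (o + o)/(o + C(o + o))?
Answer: 524/25 ≈ 20.960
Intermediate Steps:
Y(o) = 2*o/(1 + o) (Y(o) = (o + o)/(o + 1) = (2*o)/(1 + o) = 2*o/(1 + o))
b(v) = 4*v**2 (b(v) = (2*v)*(2*v) = 4*v**2)
((1217 - 1189) + (-4)**2) - b(Y(-6)) = ((1217 - 1189) + (-4)**2) - 4*(2*(-6)/(1 - 6))**2 = (28 + 16) - 4*(2*(-6)/(-5))**2 = 44 - 4*(2*(-6)*(-1/5))**2 = 44 - 4*(12/5)**2 = 44 - 4*144/25 = 44 - 1*576/25 = 44 - 576/25 = 524/25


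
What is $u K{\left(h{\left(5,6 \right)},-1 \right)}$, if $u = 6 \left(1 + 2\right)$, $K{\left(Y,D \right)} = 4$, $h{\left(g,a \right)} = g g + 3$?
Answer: $72$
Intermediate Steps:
$h{\left(g,a \right)} = 3 + g^{2}$ ($h{\left(g,a \right)} = g^{2} + 3 = 3 + g^{2}$)
$u = 18$ ($u = 6 \cdot 3 = 18$)
$u K{\left(h{\left(5,6 \right)},-1 \right)} = 18 \cdot 4 = 72$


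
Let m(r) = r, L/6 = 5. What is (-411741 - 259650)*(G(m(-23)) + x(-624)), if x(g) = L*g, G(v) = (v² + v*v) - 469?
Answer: 12172990221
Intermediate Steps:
L = 30 (L = 6*5 = 30)
G(v) = -469 + 2*v² (G(v) = (v² + v²) - 469 = 2*v² - 469 = -469 + 2*v²)
x(g) = 30*g
(-411741 - 259650)*(G(m(-23)) + x(-624)) = (-411741 - 259650)*((-469 + 2*(-23)²) + 30*(-624)) = -671391*((-469 + 2*529) - 18720) = -671391*((-469 + 1058) - 18720) = -671391*(589 - 18720) = -671391*(-18131) = 12172990221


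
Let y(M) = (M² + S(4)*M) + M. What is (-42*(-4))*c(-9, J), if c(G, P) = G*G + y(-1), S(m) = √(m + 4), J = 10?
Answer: 13608 - 336*√2 ≈ 13133.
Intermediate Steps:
S(m) = √(4 + m)
y(M) = M + M² + 2*M*√2 (y(M) = (M² + √(4 + 4)*M) + M = (M² + √8*M) + M = (M² + (2*√2)*M) + M = (M² + 2*M*√2) + M = M + M² + 2*M*√2)
c(G, P) = G² - 2*√2 (c(G, P) = G*G - (1 - 1 + 2*√2) = G² - 2*√2)
(-42*(-4))*c(-9, J) = (-42*(-4))*((-9)² - 2*√2) = 168*(81 - 2*√2) = 13608 - 336*√2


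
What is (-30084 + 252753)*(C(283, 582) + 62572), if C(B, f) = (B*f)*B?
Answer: 10392935293530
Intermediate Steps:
C(B, f) = f*B²
(-30084 + 252753)*(C(283, 582) + 62572) = (-30084 + 252753)*(582*283² + 62572) = 222669*(582*80089 + 62572) = 222669*(46611798 + 62572) = 222669*46674370 = 10392935293530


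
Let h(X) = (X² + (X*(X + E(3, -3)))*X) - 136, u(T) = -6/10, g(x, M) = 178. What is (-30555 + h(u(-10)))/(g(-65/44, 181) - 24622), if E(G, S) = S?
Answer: 959123/763875 ≈ 1.2556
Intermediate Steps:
u(T) = -⅗ (u(T) = -6*⅒ = -⅗)
h(X) = -136 + X² + X²*(-3 + X) (h(X) = (X² + (X*(X - 3))*X) - 136 = (X² + (X*(-3 + X))*X) - 136 = (X² + X²*(-3 + X)) - 136 = -136 + X² + X²*(-3 + X))
(-30555 + h(u(-10)))/(g(-65/44, 181) - 24622) = (-30555 + (-136 + (-⅗)³ - 2*(-⅗)²))/(178 - 24622) = (-30555 + (-136 - 27/125 - 2*9/25))/(-24444) = (-30555 + (-136 - 27/125 - 18/25))*(-1/24444) = (-30555 - 17117/125)*(-1/24444) = -3836492/125*(-1/24444) = 959123/763875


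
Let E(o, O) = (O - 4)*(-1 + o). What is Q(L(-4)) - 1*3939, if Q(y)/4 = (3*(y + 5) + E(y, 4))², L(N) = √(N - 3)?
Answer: -3291 + 360*I*√7 ≈ -3291.0 + 952.47*I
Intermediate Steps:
E(o, O) = (-1 + o)*(-4 + O) (E(o, O) = (-4 + O)*(-1 + o) = (-1 + o)*(-4 + O))
L(N) = √(-3 + N)
Q(y) = 4*(15 + 3*y)² (Q(y) = 4*(3*(y + 5) + (4 - 1*4 - 4*y + 4*y))² = 4*(3*(5 + y) + (4 - 4 - 4*y + 4*y))² = 4*((15 + 3*y) + 0)² = 4*(15 + 3*y)²)
Q(L(-4)) - 1*3939 = 36*(5 + √(-3 - 4))² - 1*3939 = 36*(5 + √(-7))² - 3939 = 36*(5 + I*√7)² - 3939 = -3939 + 36*(5 + I*√7)²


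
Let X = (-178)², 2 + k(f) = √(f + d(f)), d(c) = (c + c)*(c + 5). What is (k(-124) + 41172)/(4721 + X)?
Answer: 8234/7281 + 2*√7347/36405 ≈ 1.1356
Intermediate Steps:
d(c) = 2*c*(5 + c) (d(c) = (2*c)*(5 + c) = 2*c*(5 + c))
k(f) = -2 + √(f + 2*f*(5 + f))
X = 31684
(k(-124) + 41172)/(4721 + X) = ((-2 + √(-124*(11 + 2*(-124)))) + 41172)/(4721 + 31684) = ((-2 + √(-124*(11 - 248))) + 41172)/36405 = ((-2 + √(-124*(-237))) + 41172)*(1/36405) = ((-2 + √29388) + 41172)*(1/36405) = ((-2 + 2*√7347) + 41172)*(1/36405) = (41170 + 2*√7347)*(1/36405) = 8234/7281 + 2*√7347/36405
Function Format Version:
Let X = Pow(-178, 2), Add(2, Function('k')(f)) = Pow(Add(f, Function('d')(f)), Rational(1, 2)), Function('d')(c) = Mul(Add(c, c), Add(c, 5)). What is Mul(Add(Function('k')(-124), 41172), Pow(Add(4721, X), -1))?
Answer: Add(Rational(8234, 7281), Mul(Rational(2, 36405), Pow(7347, Rational(1, 2)))) ≈ 1.1356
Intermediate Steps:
Function('d')(c) = Mul(2, c, Add(5, c)) (Function('d')(c) = Mul(Mul(2, c), Add(5, c)) = Mul(2, c, Add(5, c)))
Function('k')(f) = Add(-2, Pow(Add(f, Mul(2, f, Add(5, f))), Rational(1, 2)))
X = 31684
Mul(Add(Function('k')(-124), 41172), Pow(Add(4721, X), -1)) = Mul(Add(Add(-2, Pow(Mul(-124, Add(11, Mul(2, -124))), Rational(1, 2))), 41172), Pow(Add(4721, 31684), -1)) = Mul(Add(Add(-2, Pow(Mul(-124, Add(11, -248)), Rational(1, 2))), 41172), Pow(36405, -1)) = Mul(Add(Add(-2, Pow(Mul(-124, -237), Rational(1, 2))), 41172), Rational(1, 36405)) = Mul(Add(Add(-2, Pow(29388, Rational(1, 2))), 41172), Rational(1, 36405)) = Mul(Add(Add(-2, Mul(2, Pow(7347, Rational(1, 2)))), 41172), Rational(1, 36405)) = Mul(Add(41170, Mul(2, Pow(7347, Rational(1, 2)))), Rational(1, 36405)) = Add(Rational(8234, 7281), Mul(Rational(2, 36405), Pow(7347, Rational(1, 2))))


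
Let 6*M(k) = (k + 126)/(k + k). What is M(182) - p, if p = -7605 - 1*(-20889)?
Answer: -1036141/78 ≈ -13284.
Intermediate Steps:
M(k) = (126 + k)/(12*k) (M(k) = ((k + 126)/(k + k))/6 = ((126 + k)/((2*k)))/6 = ((126 + k)*(1/(2*k)))/6 = ((126 + k)/(2*k))/6 = (126 + k)/(12*k))
p = 13284 (p = -7605 + 20889 = 13284)
M(182) - p = (1/12)*(126 + 182)/182 - 1*13284 = (1/12)*(1/182)*308 - 13284 = 11/78 - 13284 = -1036141/78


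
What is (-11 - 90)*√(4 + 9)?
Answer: -101*√13 ≈ -364.16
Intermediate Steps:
(-11 - 90)*√(4 + 9) = -101*√13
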